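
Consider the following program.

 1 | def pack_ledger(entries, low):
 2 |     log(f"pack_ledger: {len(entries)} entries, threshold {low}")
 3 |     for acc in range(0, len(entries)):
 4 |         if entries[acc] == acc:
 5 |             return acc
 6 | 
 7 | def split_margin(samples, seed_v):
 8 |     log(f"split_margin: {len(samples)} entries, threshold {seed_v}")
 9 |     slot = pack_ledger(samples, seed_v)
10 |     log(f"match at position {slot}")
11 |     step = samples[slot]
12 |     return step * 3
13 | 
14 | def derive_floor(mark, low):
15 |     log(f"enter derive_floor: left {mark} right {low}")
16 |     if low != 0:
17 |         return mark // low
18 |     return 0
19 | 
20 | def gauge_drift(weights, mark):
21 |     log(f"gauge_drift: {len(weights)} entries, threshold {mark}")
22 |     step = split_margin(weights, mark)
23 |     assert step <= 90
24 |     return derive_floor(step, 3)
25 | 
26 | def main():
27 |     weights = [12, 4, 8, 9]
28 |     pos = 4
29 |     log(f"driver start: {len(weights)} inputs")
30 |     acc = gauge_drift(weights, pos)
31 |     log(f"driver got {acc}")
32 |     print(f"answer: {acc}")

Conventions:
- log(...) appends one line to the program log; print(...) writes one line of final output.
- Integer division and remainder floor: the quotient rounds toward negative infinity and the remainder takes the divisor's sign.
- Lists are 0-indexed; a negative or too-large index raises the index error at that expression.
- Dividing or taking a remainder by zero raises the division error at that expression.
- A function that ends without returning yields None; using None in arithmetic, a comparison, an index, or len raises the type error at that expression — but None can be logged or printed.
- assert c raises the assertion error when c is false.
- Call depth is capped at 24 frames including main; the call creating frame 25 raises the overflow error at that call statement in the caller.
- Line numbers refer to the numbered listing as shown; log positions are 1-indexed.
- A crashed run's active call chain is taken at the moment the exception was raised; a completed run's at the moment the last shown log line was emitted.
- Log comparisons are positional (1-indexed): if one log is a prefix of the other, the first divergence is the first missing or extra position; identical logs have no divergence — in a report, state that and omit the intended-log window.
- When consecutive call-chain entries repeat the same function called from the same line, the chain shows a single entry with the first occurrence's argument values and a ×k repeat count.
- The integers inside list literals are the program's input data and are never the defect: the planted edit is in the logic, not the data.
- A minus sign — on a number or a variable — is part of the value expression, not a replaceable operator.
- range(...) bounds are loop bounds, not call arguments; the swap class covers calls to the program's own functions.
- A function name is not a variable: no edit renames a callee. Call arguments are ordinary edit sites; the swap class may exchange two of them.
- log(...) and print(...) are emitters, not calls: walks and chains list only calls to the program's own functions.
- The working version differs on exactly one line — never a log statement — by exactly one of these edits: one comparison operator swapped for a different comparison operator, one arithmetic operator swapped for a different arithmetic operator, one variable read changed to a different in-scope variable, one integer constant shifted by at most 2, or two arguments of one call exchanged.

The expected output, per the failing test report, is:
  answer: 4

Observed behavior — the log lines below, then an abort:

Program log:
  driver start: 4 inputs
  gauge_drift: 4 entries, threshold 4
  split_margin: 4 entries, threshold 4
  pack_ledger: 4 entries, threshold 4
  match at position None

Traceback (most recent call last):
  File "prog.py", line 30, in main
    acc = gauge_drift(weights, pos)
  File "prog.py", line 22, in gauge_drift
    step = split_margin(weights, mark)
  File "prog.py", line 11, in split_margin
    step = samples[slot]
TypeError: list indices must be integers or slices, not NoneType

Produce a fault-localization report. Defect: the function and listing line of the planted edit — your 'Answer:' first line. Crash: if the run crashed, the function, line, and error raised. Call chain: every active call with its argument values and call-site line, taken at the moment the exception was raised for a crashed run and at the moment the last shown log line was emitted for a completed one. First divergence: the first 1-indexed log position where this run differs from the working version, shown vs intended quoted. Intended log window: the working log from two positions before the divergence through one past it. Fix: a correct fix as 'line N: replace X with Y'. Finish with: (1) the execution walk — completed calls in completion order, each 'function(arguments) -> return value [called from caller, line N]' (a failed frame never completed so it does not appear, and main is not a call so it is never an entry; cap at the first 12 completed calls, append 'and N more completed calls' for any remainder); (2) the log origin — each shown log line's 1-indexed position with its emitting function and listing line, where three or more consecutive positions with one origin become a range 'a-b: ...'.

Answer: the defect is in pack_ledger at line 4.
Key observation: The log first diverges at position 5: the faulty run prints 'match at position None' where the working version prints 'match at position 1'.
Crash: split_margin, line 11, TypeError.
Call chain: main -> gauge_drift([12, 4, 8, 9], 4) (called at line 30) -> split_margin([12, 4, 8, 9], 4) (called at line 22).
First divergence: at position 5 the run shows 'match at position None' where the working version logs 'match at position 1'.
Intended log window:
  3: split_margin: 4 entries, threshold 4
  4: pack_ledger: 4 entries, threshold 4
  5: match at position 1
  6: enter derive_floor: left 12 right 3
Execution walk:
  pack_ledger([12, 4, 8, 9], 4) -> None  [called from split_margin, line 9]
Log origins:
  1: logged in main at line 29
  2: logged in gauge_drift at line 21
  3: logged in split_margin at line 8
  4: logged in pack_ledger at line 2
  5: logged in split_margin at line 10
A correct fix: line 4: replace `entries[acc] == acc` with `entries[acc] == low`.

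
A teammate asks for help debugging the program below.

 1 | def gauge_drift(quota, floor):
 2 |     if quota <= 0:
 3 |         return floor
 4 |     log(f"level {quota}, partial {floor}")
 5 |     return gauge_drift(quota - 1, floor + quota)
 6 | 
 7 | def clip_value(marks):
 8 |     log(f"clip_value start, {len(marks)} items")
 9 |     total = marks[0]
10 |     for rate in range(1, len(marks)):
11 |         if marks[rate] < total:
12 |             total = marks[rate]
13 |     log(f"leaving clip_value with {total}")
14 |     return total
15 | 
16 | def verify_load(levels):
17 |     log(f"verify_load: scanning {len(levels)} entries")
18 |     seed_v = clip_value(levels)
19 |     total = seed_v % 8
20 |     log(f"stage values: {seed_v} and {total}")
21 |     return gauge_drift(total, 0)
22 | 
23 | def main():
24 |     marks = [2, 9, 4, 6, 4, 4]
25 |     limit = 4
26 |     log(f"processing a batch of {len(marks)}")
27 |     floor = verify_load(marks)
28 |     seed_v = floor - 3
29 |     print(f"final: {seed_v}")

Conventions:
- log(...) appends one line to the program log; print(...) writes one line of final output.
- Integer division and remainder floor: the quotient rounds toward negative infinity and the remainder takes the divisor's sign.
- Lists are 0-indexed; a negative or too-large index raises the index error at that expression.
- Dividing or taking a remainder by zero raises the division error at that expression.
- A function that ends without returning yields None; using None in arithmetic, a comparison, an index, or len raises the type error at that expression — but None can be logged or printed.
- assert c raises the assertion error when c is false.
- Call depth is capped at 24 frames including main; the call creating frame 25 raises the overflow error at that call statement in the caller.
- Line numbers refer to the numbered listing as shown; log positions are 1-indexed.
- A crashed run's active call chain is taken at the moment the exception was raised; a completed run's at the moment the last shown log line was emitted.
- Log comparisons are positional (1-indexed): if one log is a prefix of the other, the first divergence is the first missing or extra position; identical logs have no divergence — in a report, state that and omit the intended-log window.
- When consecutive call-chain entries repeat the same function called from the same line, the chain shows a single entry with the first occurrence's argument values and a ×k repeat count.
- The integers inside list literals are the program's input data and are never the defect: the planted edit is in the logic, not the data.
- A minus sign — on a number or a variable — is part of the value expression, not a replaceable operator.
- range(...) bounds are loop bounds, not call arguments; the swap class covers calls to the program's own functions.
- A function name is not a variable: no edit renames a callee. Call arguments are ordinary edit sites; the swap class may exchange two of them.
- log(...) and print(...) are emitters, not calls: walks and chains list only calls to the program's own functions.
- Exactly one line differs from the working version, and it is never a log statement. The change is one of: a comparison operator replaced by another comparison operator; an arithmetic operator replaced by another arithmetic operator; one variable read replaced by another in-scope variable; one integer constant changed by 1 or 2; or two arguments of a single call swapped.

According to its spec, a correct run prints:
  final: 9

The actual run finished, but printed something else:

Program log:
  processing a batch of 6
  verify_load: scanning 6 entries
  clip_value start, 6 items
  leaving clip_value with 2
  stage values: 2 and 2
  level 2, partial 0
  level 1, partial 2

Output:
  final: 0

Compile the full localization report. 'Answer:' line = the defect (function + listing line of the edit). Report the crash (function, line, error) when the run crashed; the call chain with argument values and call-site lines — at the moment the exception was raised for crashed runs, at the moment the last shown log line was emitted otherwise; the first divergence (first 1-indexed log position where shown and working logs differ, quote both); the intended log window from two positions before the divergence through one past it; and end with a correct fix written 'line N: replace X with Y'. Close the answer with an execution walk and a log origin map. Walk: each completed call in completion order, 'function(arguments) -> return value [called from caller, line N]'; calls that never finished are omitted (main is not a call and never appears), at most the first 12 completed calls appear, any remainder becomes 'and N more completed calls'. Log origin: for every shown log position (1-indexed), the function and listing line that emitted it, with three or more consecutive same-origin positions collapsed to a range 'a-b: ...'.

Answer: the defect is in main at line 28.
Key observation: No log line changed; the fault shows up purely in the output.
Call chain: main -> verify_load([2, 9, 4, 6, 4, 4]) (called at line 27) -> gauge_drift(2, 0) (called at line 21) -> gauge_drift(1, 2) (called at line 5).
First divergence: there is none — every log position agrees.
Execution walk:
  clip_value([2, 9, 4, 6, 4, 4]) -> 2  [called from verify_load, line 18]
  gauge_drift(0, 3) -> 3  [called from gauge_drift, line 5]
  gauge_drift(1, 2) -> 3  [called from gauge_drift, line 5]
  gauge_drift(2, 0) -> 3  [called from verify_load, line 21]
  verify_load([2, 9, 4, 6, 4, 4]) -> 3  [called from main, line 27]
Origin of each log line:
  1: logged in main at line 26
  2: logged in verify_load at line 17
  3: logged in clip_value at line 8
  4: logged in clip_value at line 13
  5: logged in verify_load at line 20
  6: logged in gauge_drift at line 4
  7: logged in gauge_drift at line 4
A correct fix: line 28: replace `-` with `*`.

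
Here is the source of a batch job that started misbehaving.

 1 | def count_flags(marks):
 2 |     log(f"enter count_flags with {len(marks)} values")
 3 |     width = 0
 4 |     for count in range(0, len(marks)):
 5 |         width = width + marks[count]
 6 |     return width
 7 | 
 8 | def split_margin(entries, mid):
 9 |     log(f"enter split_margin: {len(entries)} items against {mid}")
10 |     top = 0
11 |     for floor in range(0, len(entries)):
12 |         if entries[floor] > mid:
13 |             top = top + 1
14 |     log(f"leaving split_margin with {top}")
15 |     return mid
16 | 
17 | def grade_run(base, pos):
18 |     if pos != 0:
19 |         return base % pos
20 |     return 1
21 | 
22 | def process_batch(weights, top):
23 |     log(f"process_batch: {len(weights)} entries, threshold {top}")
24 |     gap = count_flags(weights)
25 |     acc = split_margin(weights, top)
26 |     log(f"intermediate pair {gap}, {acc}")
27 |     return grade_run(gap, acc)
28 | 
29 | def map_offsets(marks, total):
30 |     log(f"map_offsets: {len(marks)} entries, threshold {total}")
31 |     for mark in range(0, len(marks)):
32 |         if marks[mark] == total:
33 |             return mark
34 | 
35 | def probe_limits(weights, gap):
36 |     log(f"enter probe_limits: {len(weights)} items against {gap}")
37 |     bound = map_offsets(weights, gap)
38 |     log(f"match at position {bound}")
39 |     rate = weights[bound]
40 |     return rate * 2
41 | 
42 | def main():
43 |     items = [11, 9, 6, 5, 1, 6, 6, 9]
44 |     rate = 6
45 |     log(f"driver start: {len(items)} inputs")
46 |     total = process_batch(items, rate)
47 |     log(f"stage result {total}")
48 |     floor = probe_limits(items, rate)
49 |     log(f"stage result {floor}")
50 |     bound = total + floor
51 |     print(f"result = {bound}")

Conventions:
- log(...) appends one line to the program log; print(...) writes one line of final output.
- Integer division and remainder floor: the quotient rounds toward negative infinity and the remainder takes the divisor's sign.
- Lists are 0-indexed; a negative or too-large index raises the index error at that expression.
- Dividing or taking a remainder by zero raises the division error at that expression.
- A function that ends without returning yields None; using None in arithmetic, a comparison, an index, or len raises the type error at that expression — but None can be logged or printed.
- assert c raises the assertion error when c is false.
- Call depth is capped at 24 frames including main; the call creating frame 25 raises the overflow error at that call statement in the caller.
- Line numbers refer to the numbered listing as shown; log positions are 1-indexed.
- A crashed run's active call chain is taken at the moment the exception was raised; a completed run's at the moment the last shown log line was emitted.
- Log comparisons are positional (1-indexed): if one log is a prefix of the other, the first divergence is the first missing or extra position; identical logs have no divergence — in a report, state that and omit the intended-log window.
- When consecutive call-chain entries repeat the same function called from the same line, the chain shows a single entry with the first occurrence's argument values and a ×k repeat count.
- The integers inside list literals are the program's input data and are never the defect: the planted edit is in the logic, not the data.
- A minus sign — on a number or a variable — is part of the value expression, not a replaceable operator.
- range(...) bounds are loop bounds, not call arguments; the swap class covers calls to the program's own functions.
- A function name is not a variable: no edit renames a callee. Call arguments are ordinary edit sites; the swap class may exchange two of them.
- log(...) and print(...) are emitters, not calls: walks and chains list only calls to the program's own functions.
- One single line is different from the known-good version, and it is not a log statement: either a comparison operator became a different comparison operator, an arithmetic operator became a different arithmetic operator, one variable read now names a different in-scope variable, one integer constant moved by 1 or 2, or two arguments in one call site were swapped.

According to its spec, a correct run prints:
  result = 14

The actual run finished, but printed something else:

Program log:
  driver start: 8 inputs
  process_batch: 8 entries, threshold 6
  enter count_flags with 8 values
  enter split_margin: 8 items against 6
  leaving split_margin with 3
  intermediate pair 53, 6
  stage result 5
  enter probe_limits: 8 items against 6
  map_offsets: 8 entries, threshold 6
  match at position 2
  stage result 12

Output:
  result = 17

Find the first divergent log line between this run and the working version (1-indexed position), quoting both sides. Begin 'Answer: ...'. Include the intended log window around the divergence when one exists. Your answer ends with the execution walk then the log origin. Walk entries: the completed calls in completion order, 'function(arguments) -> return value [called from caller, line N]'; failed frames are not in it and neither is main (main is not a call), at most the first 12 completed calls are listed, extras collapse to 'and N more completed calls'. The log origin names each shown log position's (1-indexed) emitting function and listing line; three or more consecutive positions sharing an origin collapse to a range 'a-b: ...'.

Answer: position 6; shown 'intermediate pair 53, 6' vs intended 'intermediate pair 53, 3'.
Intended log window:
  4: enter split_margin: 8 items against 6
  5: leaving split_margin with 3
  6: intermediate pair 53, 3
  7: stage result 2
Execution walk:
  count_flags([11, 9, 6, 5, 1, 6, 6, 9]) -> 53  [called from process_batch, line 24]
  split_margin([11, 9, 6, 5, 1, 6, 6, 9], 6) -> 6  [called from process_batch, line 25]
  grade_run(53, 6) -> 5  [called from process_batch, line 27]
  process_batch([11, 9, 6, 5, 1, 6, 6, 9], 6) -> 5  [called from main, line 46]
  map_offsets([11, 9, 6, 5, 1, 6, 6, 9], 6) -> 2  [called from probe_limits, line 37]
  probe_limits([11, 9, 6, 5, 1, 6, 6, 9], 6) -> 12  [called from main, line 48]
Origin of each log line:
  1: from main, line 45
  2: from process_batch, line 23
  3: from count_flags, line 2
  4: from split_margin, line 9
  5: from split_margin, line 14
  6: from process_batch, line 26
  7: from main, line 47
  8: from probe_limits, line 36
  9: from map_offsets, line 30
  10: from probe_limits, line 38
  11: from main, line 49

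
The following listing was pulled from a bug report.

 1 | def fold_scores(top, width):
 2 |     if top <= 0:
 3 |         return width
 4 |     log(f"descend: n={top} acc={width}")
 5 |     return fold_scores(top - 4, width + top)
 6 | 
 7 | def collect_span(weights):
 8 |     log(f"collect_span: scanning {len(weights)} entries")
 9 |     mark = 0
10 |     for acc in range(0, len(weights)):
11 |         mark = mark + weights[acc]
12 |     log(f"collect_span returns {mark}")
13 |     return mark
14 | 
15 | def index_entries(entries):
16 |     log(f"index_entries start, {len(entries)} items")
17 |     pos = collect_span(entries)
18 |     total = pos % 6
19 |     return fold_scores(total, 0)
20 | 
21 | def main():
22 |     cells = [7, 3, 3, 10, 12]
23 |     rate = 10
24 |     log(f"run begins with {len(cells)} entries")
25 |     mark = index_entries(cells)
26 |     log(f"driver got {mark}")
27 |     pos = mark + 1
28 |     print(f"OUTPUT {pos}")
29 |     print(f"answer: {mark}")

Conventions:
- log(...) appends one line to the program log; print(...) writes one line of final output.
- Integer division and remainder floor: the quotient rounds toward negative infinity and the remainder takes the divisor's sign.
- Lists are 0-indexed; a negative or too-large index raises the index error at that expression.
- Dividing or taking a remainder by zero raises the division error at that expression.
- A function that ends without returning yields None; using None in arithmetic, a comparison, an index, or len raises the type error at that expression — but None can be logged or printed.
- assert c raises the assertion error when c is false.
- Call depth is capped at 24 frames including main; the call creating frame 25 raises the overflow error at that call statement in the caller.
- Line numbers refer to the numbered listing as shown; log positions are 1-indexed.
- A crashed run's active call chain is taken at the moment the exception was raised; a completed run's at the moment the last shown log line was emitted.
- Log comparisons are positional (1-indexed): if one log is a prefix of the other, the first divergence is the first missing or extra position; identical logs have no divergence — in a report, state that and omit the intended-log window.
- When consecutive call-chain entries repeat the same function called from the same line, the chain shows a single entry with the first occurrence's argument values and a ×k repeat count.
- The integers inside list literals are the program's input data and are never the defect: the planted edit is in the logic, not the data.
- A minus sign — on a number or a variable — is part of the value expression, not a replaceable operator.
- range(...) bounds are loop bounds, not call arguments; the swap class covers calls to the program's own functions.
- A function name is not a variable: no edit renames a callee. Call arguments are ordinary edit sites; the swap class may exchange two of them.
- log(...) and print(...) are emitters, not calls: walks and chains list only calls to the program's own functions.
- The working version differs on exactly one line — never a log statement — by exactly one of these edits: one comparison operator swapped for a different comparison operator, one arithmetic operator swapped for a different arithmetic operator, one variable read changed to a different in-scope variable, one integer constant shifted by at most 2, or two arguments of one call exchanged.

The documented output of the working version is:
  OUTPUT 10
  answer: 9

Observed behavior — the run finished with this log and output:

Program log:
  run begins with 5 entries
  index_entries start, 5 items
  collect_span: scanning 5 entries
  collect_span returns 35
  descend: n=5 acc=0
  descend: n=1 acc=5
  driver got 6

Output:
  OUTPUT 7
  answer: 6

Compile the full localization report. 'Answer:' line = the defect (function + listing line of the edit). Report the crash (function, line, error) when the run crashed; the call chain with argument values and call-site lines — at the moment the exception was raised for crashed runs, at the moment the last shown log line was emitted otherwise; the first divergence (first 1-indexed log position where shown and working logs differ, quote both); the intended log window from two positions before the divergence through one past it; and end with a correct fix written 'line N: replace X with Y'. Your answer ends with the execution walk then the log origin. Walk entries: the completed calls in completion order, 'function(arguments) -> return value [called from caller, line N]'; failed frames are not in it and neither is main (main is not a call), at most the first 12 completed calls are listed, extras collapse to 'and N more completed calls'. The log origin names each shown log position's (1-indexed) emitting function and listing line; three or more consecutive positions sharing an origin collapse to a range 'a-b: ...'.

Answer: the defect is in fold_scores at line 5.
The tell: The earliest visible damage is log position 6 — 'descend: n=1 acc=5' rather than the intended 'descend: n=3 acc=5'.
Call chain: main.
First divergence: position 6; shown 'descend: n=1 acc=5' vs intended 'descend: n=3 acc=5'.
Intended log window:
  4: collect_span returns 35
  5: descend: n=5 acc=0
  6: descend: n=3 acc=5
  7: descend: n=1 acc=8
Execution walk:
  collect_span([7, 3, 3, 10, 12]) -> 35  [called from index_entries, line 17]
  fold_scores(-3, 6) -> 6  [called from fold_scores, line 5]
  fold_scores(1, 5) -> 6  [called from fold_scores, line 5]
  fold_scores(5, 0) -> 6  [called from index_entries, line 19]
  index_entries([7, 3, 3, 10, 12]) -> 6  [called from main, line 25]
Log origin:
  1: logged in main at line 24
  2: logged in index_entries at line 16
  3: logged in collect_span at line 8
  4: logged in collect_span at line 12
  5: logged in fold_scores at line 4
  6: logged in fold_scores at line 4
  7: logged in main at line 26
A correct fix: line 5: replace `4` with `2`.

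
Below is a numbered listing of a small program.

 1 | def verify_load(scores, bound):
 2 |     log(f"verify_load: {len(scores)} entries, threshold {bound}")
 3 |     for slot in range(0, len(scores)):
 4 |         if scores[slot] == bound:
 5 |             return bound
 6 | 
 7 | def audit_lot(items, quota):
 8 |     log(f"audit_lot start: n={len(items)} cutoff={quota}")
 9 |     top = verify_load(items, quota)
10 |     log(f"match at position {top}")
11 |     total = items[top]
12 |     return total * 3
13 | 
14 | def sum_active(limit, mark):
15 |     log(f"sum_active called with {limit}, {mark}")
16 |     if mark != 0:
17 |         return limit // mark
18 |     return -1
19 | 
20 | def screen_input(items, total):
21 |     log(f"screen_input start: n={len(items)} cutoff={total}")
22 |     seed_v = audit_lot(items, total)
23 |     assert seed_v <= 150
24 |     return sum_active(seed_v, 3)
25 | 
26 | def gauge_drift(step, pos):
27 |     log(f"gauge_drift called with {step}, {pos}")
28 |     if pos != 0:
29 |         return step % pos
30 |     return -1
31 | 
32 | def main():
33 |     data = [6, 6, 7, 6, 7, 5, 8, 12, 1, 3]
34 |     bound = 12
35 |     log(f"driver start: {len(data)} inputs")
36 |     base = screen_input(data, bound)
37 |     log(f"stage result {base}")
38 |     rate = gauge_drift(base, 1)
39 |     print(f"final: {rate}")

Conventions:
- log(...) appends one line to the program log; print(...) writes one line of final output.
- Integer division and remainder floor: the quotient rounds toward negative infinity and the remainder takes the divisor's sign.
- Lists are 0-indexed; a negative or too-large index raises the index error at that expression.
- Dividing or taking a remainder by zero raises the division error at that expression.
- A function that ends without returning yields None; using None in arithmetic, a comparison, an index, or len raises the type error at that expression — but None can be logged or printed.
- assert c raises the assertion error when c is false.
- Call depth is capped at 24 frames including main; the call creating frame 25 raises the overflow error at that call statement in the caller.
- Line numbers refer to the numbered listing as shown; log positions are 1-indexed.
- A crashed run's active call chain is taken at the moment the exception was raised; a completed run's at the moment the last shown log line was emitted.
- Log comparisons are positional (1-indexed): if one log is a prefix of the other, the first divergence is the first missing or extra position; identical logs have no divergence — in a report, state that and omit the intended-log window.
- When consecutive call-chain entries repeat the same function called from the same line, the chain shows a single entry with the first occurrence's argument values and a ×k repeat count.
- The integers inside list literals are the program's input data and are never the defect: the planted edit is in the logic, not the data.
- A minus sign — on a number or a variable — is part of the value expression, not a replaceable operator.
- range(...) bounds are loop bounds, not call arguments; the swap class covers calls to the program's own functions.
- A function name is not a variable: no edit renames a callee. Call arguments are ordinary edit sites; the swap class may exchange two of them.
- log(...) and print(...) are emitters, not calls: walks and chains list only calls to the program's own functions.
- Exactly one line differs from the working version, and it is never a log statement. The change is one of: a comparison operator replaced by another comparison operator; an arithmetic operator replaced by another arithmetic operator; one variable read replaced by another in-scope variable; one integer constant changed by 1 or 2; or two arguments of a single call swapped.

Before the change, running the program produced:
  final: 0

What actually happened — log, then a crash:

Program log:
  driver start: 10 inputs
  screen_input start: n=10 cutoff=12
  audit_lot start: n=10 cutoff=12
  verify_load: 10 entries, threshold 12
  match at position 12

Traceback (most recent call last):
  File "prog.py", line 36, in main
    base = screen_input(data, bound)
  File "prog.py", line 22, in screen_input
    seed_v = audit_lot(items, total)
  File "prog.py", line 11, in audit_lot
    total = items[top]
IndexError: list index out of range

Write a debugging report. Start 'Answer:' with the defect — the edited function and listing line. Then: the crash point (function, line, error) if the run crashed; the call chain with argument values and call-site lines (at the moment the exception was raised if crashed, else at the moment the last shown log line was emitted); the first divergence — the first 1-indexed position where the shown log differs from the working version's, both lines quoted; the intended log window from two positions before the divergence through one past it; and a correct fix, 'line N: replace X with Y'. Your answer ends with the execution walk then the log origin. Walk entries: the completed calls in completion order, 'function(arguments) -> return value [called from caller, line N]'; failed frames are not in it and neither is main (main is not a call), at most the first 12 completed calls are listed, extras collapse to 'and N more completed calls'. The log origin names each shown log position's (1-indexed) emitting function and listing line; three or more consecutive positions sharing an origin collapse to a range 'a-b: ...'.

Answer: the defect is in verify_load at line 5.
Key fact: At log position 5 the runs split — shown 'match at position 12', but the working version logs 'match at position 7'.
Crash: audit_lot, line 11, IndexError.
Call chain: main -> screen_input([6, 6, 7, 6, 7, 5, 8, 12, 1, 3], 12) (called at line 36) -> audit_lot([6, 6, 7, 6, 7, 5, 8, 12, 1, 3], 12) (called at line 22).
First divergence: position 5; shown 'match at position 12' vs intended 'match at position 7'.
Intended log window:
  3: audit_lot start: n=10 cutoff=12
  4: verify_load: 10 entries, threshold 12
  5: match at position 7
  6: sum_active called with 36, 3
Execution walk:
  verify_load([6, 6, 7, 6, 7, 5, 8, 12, 1, 3], 12) -> 12  [called from audit_lot, line 9]
Origin of each log line:
  1: emitted by main (line 35)
  2: emitted by screen_input (line 21)
  3: emitted by audit_lot (line 8)
  4: emitted by verify_load (line 2)
  5: emitted by audit_lot (line 10)
A correct fix: line 5: replace `bound` with `slot`.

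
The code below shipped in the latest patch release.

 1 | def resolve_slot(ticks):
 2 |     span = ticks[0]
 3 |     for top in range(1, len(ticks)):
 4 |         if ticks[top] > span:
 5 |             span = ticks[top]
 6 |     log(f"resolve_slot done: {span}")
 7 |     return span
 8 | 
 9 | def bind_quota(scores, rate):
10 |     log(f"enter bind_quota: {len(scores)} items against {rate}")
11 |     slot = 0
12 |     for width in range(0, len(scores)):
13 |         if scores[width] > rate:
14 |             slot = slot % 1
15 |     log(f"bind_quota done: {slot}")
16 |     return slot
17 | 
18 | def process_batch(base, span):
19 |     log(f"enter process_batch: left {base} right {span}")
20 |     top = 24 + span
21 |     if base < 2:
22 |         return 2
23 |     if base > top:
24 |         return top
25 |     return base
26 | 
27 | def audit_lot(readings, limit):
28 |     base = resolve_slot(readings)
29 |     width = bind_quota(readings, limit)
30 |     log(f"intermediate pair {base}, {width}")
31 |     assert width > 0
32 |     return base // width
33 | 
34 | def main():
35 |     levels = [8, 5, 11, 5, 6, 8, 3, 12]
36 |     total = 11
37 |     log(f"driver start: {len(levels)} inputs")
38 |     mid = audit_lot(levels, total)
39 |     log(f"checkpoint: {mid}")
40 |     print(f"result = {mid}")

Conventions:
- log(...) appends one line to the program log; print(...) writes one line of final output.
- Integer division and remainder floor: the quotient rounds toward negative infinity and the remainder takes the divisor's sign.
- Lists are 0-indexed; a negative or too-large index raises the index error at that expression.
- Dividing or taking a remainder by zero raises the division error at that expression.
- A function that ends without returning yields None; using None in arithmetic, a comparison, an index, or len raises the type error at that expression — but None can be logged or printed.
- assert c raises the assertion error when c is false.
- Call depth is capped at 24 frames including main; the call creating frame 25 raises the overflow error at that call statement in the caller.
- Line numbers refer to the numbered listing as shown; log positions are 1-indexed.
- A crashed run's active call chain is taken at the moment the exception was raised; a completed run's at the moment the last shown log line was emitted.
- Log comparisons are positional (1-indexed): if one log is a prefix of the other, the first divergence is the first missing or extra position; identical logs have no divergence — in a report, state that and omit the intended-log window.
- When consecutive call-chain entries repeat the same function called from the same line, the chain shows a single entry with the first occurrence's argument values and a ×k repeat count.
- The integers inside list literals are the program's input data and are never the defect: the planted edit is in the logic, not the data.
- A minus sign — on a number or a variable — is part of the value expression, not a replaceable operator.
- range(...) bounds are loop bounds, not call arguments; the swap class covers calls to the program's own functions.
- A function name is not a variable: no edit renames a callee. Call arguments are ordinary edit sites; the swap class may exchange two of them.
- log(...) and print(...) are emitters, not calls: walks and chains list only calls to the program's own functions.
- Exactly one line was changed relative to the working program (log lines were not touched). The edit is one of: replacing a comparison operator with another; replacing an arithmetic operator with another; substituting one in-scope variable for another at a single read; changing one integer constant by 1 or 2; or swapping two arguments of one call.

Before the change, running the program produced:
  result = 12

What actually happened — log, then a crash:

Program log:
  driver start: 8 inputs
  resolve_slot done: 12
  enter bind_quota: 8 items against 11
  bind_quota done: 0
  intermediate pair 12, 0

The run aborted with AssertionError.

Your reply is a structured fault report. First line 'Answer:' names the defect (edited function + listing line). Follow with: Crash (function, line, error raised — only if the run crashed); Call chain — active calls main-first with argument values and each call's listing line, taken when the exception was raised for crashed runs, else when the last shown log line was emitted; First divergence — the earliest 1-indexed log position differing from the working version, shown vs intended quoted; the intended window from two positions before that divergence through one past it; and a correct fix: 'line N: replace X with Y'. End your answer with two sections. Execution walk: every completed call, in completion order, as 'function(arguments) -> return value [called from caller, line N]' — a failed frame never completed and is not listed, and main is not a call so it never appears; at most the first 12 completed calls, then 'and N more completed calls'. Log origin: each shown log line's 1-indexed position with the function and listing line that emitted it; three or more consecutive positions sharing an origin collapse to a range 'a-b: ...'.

Answer: the defect is in bind_quota at line 14.
Core observation: Position 4 is the first bad log line: 'bind_quota done: 0' should read 'bind_quota done: 1'.
Crash: audit_lot, line 31, AssertionError.
Call chain: main -> audit_lot([8, 5, 11, 5, 6, 8, 3, 12], 11) (called at line 38).
First divergence: at position 4 the run shows 'bind_quota done: 0' where the working version logs 'bind_quota done: 1'.
Intended log window:
  2: resolve_slot done: 12
  3: enter bind_quota: 8 items against 11
  4: bind_quota done: 1
  5: intermediate pair 12, 1
Execution walk:
  resolve_slot([8, 5, 11, 5, 6, 8, 3, 12]) -> 12  [called from audit_lot, line 28]
  bind_quota([8, 5, 11, 5, 6, 8, 3, 12], 11) -> 0  [called from audit_lot, line 29]
Log line origins:
  1 — main, line 37
  2 — resolve_slot, line 6
  3 — bind_quota, line 10
  4 — bind_quota, line 15
  5 — audit_lot, line 30
A correct fix: line 14: replace `%` with `+`.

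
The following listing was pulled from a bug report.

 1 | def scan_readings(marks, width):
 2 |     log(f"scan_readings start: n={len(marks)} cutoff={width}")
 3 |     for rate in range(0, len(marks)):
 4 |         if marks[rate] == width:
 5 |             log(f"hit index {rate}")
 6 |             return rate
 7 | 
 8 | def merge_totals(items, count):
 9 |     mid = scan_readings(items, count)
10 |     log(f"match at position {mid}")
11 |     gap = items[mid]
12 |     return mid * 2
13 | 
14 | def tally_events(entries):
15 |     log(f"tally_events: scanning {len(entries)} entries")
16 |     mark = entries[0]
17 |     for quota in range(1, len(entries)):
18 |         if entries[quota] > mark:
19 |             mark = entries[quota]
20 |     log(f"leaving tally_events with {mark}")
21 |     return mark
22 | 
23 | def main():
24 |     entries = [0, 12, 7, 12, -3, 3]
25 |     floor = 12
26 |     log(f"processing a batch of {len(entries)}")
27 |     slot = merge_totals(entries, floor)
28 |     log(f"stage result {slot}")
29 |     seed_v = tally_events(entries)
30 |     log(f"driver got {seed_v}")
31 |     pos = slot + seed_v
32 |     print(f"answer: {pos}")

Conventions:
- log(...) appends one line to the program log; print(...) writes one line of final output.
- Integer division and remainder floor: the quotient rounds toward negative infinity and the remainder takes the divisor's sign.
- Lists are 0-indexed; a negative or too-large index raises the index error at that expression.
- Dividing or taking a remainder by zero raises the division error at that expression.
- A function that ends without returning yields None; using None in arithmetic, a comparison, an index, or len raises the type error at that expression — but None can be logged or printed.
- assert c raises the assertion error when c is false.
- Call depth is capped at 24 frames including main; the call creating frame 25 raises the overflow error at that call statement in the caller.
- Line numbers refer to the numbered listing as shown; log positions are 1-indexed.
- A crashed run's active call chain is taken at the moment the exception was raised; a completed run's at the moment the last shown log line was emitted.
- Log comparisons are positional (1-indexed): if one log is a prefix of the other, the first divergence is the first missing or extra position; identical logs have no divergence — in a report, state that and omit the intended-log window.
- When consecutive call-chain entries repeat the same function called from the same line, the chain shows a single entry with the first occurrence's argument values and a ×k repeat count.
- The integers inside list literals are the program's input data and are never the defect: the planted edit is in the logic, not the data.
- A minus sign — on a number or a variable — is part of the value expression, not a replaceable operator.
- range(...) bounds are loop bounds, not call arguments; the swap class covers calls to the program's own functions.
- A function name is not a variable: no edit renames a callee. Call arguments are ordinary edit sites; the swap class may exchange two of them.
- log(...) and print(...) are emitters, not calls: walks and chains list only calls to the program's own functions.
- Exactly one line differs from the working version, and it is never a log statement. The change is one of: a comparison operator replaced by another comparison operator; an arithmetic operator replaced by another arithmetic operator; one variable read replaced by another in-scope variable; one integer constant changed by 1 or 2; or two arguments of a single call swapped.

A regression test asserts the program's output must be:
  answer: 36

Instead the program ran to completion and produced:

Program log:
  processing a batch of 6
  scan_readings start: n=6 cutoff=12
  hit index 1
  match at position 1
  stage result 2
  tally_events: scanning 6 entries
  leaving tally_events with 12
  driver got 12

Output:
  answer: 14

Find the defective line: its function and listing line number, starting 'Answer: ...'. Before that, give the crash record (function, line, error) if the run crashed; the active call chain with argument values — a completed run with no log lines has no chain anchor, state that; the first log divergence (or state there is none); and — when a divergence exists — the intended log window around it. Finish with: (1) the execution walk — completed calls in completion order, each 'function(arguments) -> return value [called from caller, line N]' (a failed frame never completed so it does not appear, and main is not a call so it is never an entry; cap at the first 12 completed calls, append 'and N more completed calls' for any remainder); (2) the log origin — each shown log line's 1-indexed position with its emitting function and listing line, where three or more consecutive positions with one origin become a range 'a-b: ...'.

Answer: the defect is in merge_totals at line 12.
The tell: Position 5 is the first bad log line: 'stage result 2' should read 'stage result 24'.
Call chain: main.
First divergence: at position 5 the run shows 'stage result 2' where the working version logs 'stage result 24'.
Intended log window:
  3: hit index 1
  4: match at position 1
  5: stage result 24
  6: tally_events: scanning 6 entries
Execution walk:
  scan_readings([0, 12, 7, 12, -3, 3], 12) -> 1  [called from merge_totals, line 9]
  merge_totals([0, 12, 7, 12, -3, 3], 12) -> 2  [called from main, line 27]
  tally_events([0, 12, 7, 12, -3, 3]) -> 12  [called from main, line 29]
Log origins:
  1 — main, line 26
  2 — scan_readings, line 2
  3 — scan_readings, line 5
  4 — merge_totals, line 10
  5 — main, line 28
  6 — tally_events, line 15
  7 — tally_events, line 20
  8 — main, line 30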